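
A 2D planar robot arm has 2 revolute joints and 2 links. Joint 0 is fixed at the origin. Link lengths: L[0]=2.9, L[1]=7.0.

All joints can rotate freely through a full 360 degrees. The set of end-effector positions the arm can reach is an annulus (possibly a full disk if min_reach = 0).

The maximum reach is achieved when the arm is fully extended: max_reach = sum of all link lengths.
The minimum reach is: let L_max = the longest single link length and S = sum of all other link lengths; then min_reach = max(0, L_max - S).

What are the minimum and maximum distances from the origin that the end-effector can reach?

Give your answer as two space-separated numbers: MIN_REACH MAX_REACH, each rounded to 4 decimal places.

Answer: 4.1000 9.9000

Derivation:
Link lengths: [2.9, 7.0]
max_reach = 2.9 + 7 = 9.9
L_max = max([2.9, 7.0]) = 7
S (sum of others) = 9.9 - 7 = 2.9
min_reach = max(0, 7 - 2.9) = max(0, 4.1) = 4.1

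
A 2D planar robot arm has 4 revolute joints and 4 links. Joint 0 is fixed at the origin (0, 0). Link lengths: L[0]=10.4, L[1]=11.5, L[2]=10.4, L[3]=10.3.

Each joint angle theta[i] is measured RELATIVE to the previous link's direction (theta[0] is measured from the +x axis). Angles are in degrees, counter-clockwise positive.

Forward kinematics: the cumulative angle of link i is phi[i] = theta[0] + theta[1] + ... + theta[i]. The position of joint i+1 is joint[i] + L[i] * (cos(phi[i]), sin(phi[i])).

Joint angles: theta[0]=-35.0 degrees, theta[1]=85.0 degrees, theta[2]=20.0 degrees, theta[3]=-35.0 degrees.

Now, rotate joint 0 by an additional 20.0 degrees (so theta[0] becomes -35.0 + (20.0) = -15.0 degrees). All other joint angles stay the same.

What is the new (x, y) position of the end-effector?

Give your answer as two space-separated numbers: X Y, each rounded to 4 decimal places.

Answer: 19.8867 26.9520

Derivation:
joint[0] = (0.0000, 0.0000)  (base)
link 0: phi[0] = -15 = -15 deg
  cos(-15 deg) = 0.9659, sin(-15 deg) = -0.2588
  joint[1] = (0.0000, 0.0000) + 10.4 * (0.9659, -0.2588) = (0.0000 + 10.0456, 0.0000 + -2.6917) = (10.0456, -2.6917)
link 1: phi[1] = -15 + 85 = 70 deg
  cos(70 deg) = 0.3420, sin(70 deg) = 0.9397
  joint[2] = (10.0456, -2.6917) + 11.5 * (0.3420, 0.9397) = (10.0456 + 3.9332, -2.6917 + 10.8065) = (13.9789, 8.1147)
link 2: phi[2] = -15 + 85 + 20 = 90 deg
  cos(90 deg) = 0.0000, sin(90 deg) = 1.0000
  joint[3] = (13.9789, 8.1147) + 10.4 * (0.0000, 1.0000) = (13.9789 + 0.0000, 8.1147 + 10.4000) = (13.9789, 18.5147)
link 3: phi[3] = -15 + 85 + 20 + -35 = 55 deg
  cos(55 deg) = 0.5736, sin(55 deg) = 0.8192
  joint[4] = (13.9789, 18.5147) + 10.3 * (0.5736, 0.8192) = (13.9789 + 5.9078, 18.5147 + 8.4373) = (19.8867, 26.9520)
End effector: (19.8867, 26.9520)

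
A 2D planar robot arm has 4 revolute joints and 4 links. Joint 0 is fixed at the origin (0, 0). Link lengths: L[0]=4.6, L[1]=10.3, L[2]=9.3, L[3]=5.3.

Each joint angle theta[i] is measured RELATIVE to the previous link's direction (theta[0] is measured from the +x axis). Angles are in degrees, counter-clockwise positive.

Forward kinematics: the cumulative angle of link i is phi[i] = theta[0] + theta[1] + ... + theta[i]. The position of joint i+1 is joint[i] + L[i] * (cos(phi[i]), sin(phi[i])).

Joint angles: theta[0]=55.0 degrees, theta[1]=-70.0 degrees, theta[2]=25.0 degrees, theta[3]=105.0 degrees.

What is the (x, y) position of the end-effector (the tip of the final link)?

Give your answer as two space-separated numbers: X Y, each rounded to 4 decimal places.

joint[0] = (0.0000, 0.0000)  (base)
link 0: phi[0] = 55 = 55 deg
  cos(55 deg) = 0.5736, sin(55 deg) = 0.8192
  joint[1] = (0.0000, 0.0000) + 4.6 * (0.5736, 0.8192) = (0.0000 + 2.6385, 0.0000 + 3.7681) = (2.6385, 3.7681)
link 1: phi[1] = 55 + -70 = -15 deg
  cos(-15 deg) = 0.9659, sin(-15 deg) = -0.2588
  joint[2] = (2.6385, 3.7681) + 10.3 * (0.9659, -0.2588) = (2.6385 + 9.9490, 3.7681 + -2.6658) = (12.5875, 1.1023)
link 2: phi[2] = 55 + -70 + 25 = 10 deg
  cos(10 deg) = 0.9848, sin(10 deg) = 0.1736
  joint[3] = (12.5875, 1.1023) + 9.3 * (0.9848, 0.1736) = (12.5875 + 9.1587, 1.1023 + 1.6149) = (21.7462, 2.7172)
link 3: phi[3] = 55 + -70 + 25 + 105 = 115 deg
  cos(115 deg) = -0.4226, sin(115 deg) = 0.9063
  joint[4] = (21.7462, 2.7172) + 5.3 * (-0.4226, 0.9063) = (21.7462 + -2.2399, 2.7172 + 4.8034) = (19.5063, 7.5206)
End effector: (19.5063, 7.5206)

Answer: 19.5063 7.5206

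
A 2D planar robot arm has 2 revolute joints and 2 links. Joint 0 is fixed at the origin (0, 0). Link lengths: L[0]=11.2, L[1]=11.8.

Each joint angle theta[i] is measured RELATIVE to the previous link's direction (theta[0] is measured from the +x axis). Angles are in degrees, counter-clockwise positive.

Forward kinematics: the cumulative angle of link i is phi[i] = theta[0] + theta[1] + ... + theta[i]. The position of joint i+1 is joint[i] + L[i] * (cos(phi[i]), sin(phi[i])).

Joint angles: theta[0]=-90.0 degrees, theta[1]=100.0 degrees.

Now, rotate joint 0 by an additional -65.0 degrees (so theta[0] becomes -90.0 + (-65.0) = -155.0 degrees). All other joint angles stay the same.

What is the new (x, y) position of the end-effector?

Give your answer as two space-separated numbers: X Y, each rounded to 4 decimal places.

joint[0] = (0.0000, 0.0000)  (base)
link 0: phi[0] = -155 = -155 deg
  cos(-155 deg) = -0.9063, sin(-155 deg) = -0.4226
  joint[1] = (0.0000, 0.0000) + 11.2 * (-0.9063, -0.4226) = (0.0000 + -10.1506, 0.0000 + -4.7333) = (-10.1506, -4.7333)
link 1: phi[1] = -155 + 100 = -55 deg
  cos(-55 deg) = 0.5736, sin(-55 deg) = -0.8192
  joint[2] = (-10.1506, -4.7333) + 11.8 * (0.5736, -0.8192) = (-10.1506 + 6.7682, -4.7333 + -9.6660) = (-3.3824, -14.3993)
End effector: (-3.3824, -14.3993)

Answer: -3.3824 -14.3993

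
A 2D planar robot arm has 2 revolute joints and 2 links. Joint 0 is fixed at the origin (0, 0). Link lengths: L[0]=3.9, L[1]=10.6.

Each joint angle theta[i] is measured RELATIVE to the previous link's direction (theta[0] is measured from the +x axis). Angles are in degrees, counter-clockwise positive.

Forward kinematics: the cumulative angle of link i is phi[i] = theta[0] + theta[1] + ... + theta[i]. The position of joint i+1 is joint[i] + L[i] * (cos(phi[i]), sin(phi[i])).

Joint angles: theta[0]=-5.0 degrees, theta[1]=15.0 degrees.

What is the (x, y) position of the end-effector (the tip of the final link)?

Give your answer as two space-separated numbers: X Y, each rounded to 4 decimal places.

Answer: 14.3241 1.5008

Derivation:
joint[0] = (0.0000, 0.0000)  (base)
link 0: phi[0] = -5 = -5 deg
  cos(-5 deg) = 0.9962, sin(-5 deg) = -0.0872
  joint[1] = (0.0000, 0.0000) + 3.9 * (0.9962, -0.0872) = (0.0000 + 3.8852, 0.0000 + -0.3399) = (3.8852, -0.3399)
link 1: phi[1] = -5 + 15 = 10 deg
  cos(10 deg) = 0.9848, sin(10 deg) = 0.1736
  joint[2] = (3.8852, -0.3399) + 10.6 * (0.9848, 0.1736) = (3.8852 + 10.4390, -0.3399 + 1.8407) = (14.3241, 1.5008)
End effector: (14.3241, 1.5008)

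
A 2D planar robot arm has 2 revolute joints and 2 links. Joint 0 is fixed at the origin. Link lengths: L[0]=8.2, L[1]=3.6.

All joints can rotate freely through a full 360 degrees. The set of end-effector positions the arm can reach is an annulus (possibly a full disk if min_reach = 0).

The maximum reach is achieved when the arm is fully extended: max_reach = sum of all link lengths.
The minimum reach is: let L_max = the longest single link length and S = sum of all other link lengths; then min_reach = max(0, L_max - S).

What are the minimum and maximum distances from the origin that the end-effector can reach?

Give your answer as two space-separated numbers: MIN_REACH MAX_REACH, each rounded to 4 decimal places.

Answer: 4.6000 11.8000

Derivation:
Link lengths: [8.2, 3.6]
max_reach = 8.2 + 3.6 = 11.8
L_max = max([8.2, 3.6]) = 8.2
S (sum of others) = 11.8 - 8.2 = 3.6
min_reach = max(0, 8.2 - 3.6) = max(0, 4.6) = 4.6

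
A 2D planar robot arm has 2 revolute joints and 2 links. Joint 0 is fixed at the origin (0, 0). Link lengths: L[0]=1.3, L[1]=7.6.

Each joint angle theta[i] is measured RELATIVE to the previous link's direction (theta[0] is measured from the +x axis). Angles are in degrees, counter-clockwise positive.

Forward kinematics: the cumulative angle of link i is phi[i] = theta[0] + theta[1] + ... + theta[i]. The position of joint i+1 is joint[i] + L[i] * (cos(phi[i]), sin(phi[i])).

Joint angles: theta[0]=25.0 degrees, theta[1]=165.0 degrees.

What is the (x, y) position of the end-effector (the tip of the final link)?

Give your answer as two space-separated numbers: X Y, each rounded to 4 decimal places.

joint[0] = (0.0000, 0.0000)  (base)
link 0: phi[0] = 25 = 25 deg
  cos(25 deg) = 0.9063, sin(25 deg) = 0.4226
  joint[1] = (0.0000, 0.0000) + 1.3 * (0.9063, 0.4226) = (0.0000 + 1.1782, 0.0000 + 0.5494) = (1.1782, 0.5494)
link 1: phi[1] = 25 + 165 = 190 deg
  cos(190 deg) = -0.9848, sin(190 deg) = -0.1736
  joint[2] = (1.1782, 0.5494) + 7.6 * (-0.9848, -0.1736) = (1.1782 + -7.4845, 0.5494 + -1.3197) = (-6.3063, -0.7703)
End effector: (-6.3063, -0.7703)

Answer: -6.3063 -0.7703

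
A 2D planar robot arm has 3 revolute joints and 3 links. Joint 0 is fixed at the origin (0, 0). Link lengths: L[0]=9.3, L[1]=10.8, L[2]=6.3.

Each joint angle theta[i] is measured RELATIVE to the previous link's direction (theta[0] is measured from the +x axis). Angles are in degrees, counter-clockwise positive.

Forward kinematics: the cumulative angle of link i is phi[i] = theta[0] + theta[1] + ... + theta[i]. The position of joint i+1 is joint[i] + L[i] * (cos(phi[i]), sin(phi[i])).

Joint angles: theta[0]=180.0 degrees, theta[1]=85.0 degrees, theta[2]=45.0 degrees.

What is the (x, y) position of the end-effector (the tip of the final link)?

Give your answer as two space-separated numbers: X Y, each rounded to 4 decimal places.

joint[0] = (0.0000, 0.0000)  (base)
link 0: phi[0] = 180 = 180 deg
  cos(180 deg) = -1.0000, sin(180 deg) = 0.0000
  joint[1] = (0.0000, 0.0000) + 9.3 * (-1.0000, 0.0000) = (0.0000 + -9.3000, 0.0000 + 0.0000) = (-9.3000, 0.0000)
link 1: phi[1] = 180 + 85 = 265 deg
  cos(265 deg) = -0.0872, sin(265 deg) = -0.9962
  joint[2] = (-9.3000, 0.0000) + 10.8 * (-0.0872, -0.9962) = (-9.3000 + -0.9413, 0.0000 + -10.7589) = (-10.2413, -10.7589)
link 2: phi[2] = 180 + 85 + 45 = 310 deg
  cos(310 deg) = 0.6428, sin(310 deg) = -0.7660
  joint[3] = (-10.2413, -10.7589) + 6.3 * (0.6428, -0.7660) = (-10.2413 + 4.0496, -10.7589 + -4.8261) = (-6.1917, -15.5850)
End effector: (-6.1917, -15.5850)

Answer: -6.1917 -15.5850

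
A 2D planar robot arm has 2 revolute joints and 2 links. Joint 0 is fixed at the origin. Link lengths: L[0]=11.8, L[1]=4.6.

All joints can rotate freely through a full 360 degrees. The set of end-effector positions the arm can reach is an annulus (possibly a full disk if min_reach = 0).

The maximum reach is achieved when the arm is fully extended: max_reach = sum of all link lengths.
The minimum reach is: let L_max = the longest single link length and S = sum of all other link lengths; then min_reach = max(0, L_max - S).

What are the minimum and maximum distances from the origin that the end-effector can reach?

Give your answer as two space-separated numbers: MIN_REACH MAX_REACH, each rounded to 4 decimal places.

Answer: 7.2000 16.4000

Derivation:
Link lengths: [11.8, 4.6]
max_reach = 11.8 + 4.6 = 16.4
L_max = max([11.8, 4.6]) = 11.8
S (sum of others) = 16.4 - 11.8 = 4.6
min_reach = max(0, 11.8 - 4.6) = max(0, 7.2) = 7.2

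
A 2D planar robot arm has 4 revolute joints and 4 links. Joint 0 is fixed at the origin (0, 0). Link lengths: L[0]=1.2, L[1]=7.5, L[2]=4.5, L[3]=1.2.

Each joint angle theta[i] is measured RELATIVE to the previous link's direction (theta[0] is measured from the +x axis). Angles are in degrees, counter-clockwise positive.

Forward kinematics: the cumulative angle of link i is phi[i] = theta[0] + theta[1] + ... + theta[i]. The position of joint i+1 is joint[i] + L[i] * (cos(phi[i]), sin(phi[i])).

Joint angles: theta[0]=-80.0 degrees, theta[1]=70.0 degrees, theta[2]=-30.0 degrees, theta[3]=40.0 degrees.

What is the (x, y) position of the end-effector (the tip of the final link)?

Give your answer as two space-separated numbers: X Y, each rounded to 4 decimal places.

Answer: 12.2416 -5.3767

Derivation:
joint[0] = (0.0000, 0.0000)  (base)
link 0: phi[0] = -80 = -80 deg
  cos(-80 deg) = 0.1736, sin(-80 deg) = -0.9848
  joint[1] = (0.0000, 0.0000) + 1.2 * (0.1736, -0.9848) = (0.0000 + 0.2084, 0.0000 + -1.1818) = (0.2084, -1.1818)
link 1: phi[1] = -80 + 70 = -10 deg
  cos(-10 deg) = 0.9848, sin(-10 deg) = -0.1736
  joint[2] = (0.2084, -1.1818) + 7.5 * (0.9848, -0.1736) = (0.2084 + 7.3861, -1.1818 + -1.3024) = (7.5944, -2.4841)
link 2: phi[2] = -80 + 70 + -30 = -40 deg
  cos(-40 deg) = 0.7660, sin(-40 deg) = -0.6428
  joint[3] = (7.5944, -2.4841) + 4.5 * (0.7660, -0.6428) = (7.5944 + 3.4472, -2.4841 + -2.8925) = (11.0416, -5.3767)
link 3: phi[3] = -80 + 70 + -30 + 40 = 0 deg
  cos(0 deg) = 1.0000, sin(0 deg) = 0.0000
  joint[4] = (11.0416, -5.3767) + 1.2 * (1.0000, 0.0000) = (11.0416 + 1.2000, -5.3767 + 0.0000) = (12.2416, -5.3767)
End effector: (12.2416, -5.3767)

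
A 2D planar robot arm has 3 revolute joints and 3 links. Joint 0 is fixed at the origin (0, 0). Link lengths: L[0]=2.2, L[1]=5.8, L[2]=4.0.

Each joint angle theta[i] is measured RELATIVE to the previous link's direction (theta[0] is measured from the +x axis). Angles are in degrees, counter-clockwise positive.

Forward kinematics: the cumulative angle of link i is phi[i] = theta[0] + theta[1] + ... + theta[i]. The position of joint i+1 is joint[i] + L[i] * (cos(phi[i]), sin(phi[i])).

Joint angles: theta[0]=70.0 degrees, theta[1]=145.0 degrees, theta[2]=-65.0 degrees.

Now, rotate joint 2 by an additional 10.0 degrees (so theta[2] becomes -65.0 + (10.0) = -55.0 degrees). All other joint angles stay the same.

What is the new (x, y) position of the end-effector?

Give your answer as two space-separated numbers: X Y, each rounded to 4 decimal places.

joint[0] = (0.0000, 0.0000)  (base)
link 0: phi[0] = 70 = 70 deg
  cos(70 deg) = 0.3420, sin(70 deg) = 0.9397
  joint[1] = (0.0000, 0.0000) + 2.2 * (0.3420, 0.9397) = (0.0000 + 0.7524, 0.0000 + 2.0673) = (0.7524, 2.0673)
link 1: phi[1] = 70 + 145 = 215 deg
  cos(215 deg) = -0.8192, sin(215 deg) = -0.5736
  joint[2] = (0.7524, 2.0673) + 5.8 * (-0.8192, -0.5736) = (0.7524 + -4.7511, 2.0673 + -3.3267) = (-3.9986, -1.2594)
link 2: phi[2] = 70 + 145 + -55 = 160 deg
  cos(160 deg) = -0.9397, sin(160 deg) = 0.3420
  joint[3] = (-3.9986, -1.2594) + 4 * (-0.9397, 0.3420) = (-3.9986 + -3.7588, -1.2594 + 1.3681) = (-7.7574, 0.1087)
End effector: (-7.7574, 0.1087)

Answer: -7.7574 0.1087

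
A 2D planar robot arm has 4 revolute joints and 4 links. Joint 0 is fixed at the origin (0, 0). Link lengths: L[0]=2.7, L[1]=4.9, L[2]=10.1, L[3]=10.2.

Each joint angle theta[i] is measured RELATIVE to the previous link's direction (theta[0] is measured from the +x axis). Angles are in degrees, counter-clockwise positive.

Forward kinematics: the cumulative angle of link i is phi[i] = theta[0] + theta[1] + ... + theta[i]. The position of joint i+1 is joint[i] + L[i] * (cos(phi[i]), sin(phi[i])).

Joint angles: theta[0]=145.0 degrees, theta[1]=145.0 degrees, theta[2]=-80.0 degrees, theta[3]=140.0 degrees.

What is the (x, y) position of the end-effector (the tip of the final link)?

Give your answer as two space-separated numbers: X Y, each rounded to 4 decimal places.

Answer: 0.7624 -9.8770

Derivation:
joint[0] = (0.0000, 0.0000)  (base)
link 0: phi[0] = 145 = 145 deg
  cos(145 deg) = -0.8192, sin(145 deg) = 0.5736
  joint[1] = (0.0000, 0.0000) + 2.7 * (-0.8192, 0.5736) = (0.0000 + -2.2117, 0.0000 + 1.5487) = (-2.2117, 1.5487)
link 1: phi[1] = 145 + 145 = 290 deg
  cos(290 deg) = 0.3420, sin(290 deg) = -0.9397
  joint[2] = (-2.2117, 1.5487) + 4.9 * (0.3420, -0.9397) = (-2.2117 + 1.6759, 1.5487 + -4.6045) = (-0.5358, -3.0558)
link 2: phi[2] = 145 + 145 + -80 = 210 deg
  cos(210 deg) = -0.8660, sin(210 deg) = -0.5000
  joint[3] = (-0.5358, -3.0558) + 10.1 * (-0.8660, -0.5000) = (-0.5358 + -8.7469, -3.0558 + -5.0500) = (-9.2827, -8.1058)
link 3: phi[3] = 145 + 145 + -80 + 140 = 350 deg
  cos(350 deg) = 0.9848, sin(350 deg) = -0.1736
  joint[4] = (-9.2827, -8.1058) + 10.2 * (0.9848, -0.1736) = (-9.2827 + 10.0450, -8.1058 + -1.7712) = (0.7624, -9.8770)
End effector: (0.7624, -9.8770)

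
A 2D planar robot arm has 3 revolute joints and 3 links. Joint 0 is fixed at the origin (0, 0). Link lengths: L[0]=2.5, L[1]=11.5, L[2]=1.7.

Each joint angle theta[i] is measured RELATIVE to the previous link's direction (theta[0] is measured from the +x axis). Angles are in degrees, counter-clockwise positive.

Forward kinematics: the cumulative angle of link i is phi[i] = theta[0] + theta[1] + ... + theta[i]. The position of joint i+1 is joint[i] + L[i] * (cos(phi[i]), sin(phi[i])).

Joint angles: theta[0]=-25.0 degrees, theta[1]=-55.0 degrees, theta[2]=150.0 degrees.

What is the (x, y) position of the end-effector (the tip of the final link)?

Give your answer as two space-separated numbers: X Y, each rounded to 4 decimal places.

joint[0] = (0.0000, 0.0000)  (base)
link 0: phi[0] = -25 = -25 deg
  cos(-25 deg) = 0.9063, sin(-25 deg) = -0.4226
  joint[1] = (0.0000, 0.0000) + 2.5 * (0.9063, -0.4226) = (0.0000 + 2.2658, 0.0000 + -1.0565) = (2.2658, -1.0565)
link 1: phi[1] = -25 + -55 = -80 deg
  cos(-80 deg) = 0.1736, sin(-80 deg) = -0.9848
  joint[2] = (2.2658, -1.0565) + 11.5 * (0.1736, -0.9848) = (2.2658 + 1.9970, -1.0565 + -11.3253) = (4.2627, -12.3818)
link 2: phi[2] = -25 + -55 + 150 = 70 deg
  cos(70 deg) = 0.3420, sin(70 deg) = 0.9397
  joint[3] = (4.2627, -12.3818) + 1.7 * (0.3420, 0.9397) = (4.2627 + 0.5814, -12.3818 + 1.5975) = (4.8442, -10.7844)
End effector: (4.8442, -10.7844)

Answer: 4.8442 -10.7844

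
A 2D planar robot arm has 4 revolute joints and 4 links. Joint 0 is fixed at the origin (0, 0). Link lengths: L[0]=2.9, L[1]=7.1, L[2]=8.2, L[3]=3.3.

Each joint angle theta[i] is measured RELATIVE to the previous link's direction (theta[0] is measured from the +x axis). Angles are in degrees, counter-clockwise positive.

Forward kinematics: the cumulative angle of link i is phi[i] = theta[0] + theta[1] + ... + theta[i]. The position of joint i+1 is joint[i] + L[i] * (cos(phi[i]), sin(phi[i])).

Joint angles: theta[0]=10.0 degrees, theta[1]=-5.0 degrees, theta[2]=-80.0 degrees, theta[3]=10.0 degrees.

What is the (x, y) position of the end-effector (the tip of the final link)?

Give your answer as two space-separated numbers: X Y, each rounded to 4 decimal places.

Answer: 13.4459 -9.7890

Derivation:
joint[0] = (0.0000, 0.0000)  (base)
link 0: phi[0] = 10 = 10 deg
  cos(10 deg) = 0.9848, sin(10 deg) = 0.1736
  joint[1] = (0.0000, 0.0000) + 2.9 * (0.9848, 0.1736) = (0.0000 + 2.8559, 0.0000 + 0.5036) = (2.8559, 0.5036)
link 1: phi[1] = 10 + -5 = 5 deg
  cos(5 deg) = 0.9962, sin(5 deg) = 0.0872
  joint[2] = (2.8559, 0.5036) + 7.1 * (0.9962, 0.0872) = (2.8559 + 7.0730, 0.5036 + 0.6188) = (9.9289, 1.1224)
link 2: phi[2] = 10 + -5 + -80 = -75 deg
  cos(-75 deg) = 0.2588, sin(-75 deg) = -0.9659
  joint[3] = (9.9289, 1.1224) + 8.2 * (0.2588, -0.9659) = (9.9289 + 2.1223, 1.1224 + -7.9206) = (12.0512, -6.7982)
link 3: phi[3] = 10 + -5 + -80 + 10 = -65 deg
  cos(-65 deg) = 0.4226, sin(-65 deg) = -0.9063
  joint[4] = (12.0512, -6.7982) + 3.3 * (0.4226, -0.9063) = (12.0512 + 1.3946, -6.7982 + -2.9908) = (13.4459, -9.7890)
End effector: (13.4459, -9.7890)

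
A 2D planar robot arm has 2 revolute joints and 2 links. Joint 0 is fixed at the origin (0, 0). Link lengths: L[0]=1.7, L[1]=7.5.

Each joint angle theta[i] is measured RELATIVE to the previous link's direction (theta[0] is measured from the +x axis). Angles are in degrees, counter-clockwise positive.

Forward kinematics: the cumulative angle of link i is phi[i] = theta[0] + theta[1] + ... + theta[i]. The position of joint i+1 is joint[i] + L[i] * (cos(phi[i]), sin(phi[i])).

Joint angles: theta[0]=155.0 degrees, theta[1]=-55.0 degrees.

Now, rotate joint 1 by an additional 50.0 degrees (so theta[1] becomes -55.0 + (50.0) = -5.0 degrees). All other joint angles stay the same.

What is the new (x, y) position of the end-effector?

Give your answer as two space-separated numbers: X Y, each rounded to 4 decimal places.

joint[0] = (0.0000, 0.0000)  (base)
link 0: phi[0] = 155 = 155 deg
  cos(155 deg) = -0.9063, sin(155 deg) = 0.4226
  joint[1] = (0.0000, 0.0000) + 1.7 * (-0.9063, 0.4226) = (0.0000 + -1.5407, 0.0000 + 0.7185) = (-1.5407, 0.7185)
link 1: phi[1] = 155 + -5 = 150 deg
  cos(150 deg) = -0.8660, sin(150 deg) = 0.5000
  joint[2] = (-1.5407, 0.7185) + 7.5 * (-0.8660, 0.5000) = (-1.5407 + -6.4952, 0.7185 + 3.7500) = (-8.0359, 4.4685)
End effector: (-8.0359, 4.4685)

Answer: -8.0359 4.4685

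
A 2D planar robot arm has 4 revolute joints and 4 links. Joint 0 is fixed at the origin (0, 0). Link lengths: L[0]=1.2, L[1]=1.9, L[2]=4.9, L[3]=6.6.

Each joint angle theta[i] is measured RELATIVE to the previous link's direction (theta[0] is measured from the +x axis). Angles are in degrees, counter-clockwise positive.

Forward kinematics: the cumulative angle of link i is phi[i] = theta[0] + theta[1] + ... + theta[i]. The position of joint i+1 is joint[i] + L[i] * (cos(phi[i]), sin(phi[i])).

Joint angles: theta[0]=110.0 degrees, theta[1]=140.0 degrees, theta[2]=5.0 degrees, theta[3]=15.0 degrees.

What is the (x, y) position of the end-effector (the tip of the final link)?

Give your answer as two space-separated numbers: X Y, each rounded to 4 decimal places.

Answer: -2.3285 -11.9908

Derivation:
joint[0] = (0.0000, 0.0000)  (base)
link 0: phi[0] = 110 = 110 deg
  cos(110 deg) = -0.3420, sin(110 deg) = 0.9397
  joint[1] = (0.0000, 0.0000) + 1.2 * (-0.3420, 0.9397) = (0.0000 + -0.4104, 0.0000 + 1.1276) = (-0.4104, 1.1276)
link 1: phi[1] = 110 + 140 = 250 deg
  cos(250 deg) = -0.3420, sin(250 deg) = -0.9397
  joint[2] = (-0.4104, 1.1276) + 1.9 * (-0.3420, -0.9397) = (-0.4104 + -0.6498, 1.1276 + -1.7854) = (-1.0603, -0.6578)
link 2: phi[2] = 110 + 140 + 5 = 255 deg
  cos(255 deg) = -0.2588, sin(255 deg) = -0.9659
  joint[3] = (-1.0603, -0.6578) + 4.9 * (-0.2588, -0.9659) = (-1.0603 + -1.2682, -0.6578 + -4.7330) = (-2.3285, -5.3908)
link 3: phi[3] = 110 + 140 + 5 + 15 = 270 deg
  cos(270 deg) = -0.0000, sin(270 deg) = -1.0000
  joint[4] = (-2.3285, -5.3908) + 6.6 * (-0.0000, -1.0000) = (-2.3285 + -0.0000, -5.3908 + -6.6000) = (-2.3285, -11.9908)
End effector: (-2.3285, -11.9908)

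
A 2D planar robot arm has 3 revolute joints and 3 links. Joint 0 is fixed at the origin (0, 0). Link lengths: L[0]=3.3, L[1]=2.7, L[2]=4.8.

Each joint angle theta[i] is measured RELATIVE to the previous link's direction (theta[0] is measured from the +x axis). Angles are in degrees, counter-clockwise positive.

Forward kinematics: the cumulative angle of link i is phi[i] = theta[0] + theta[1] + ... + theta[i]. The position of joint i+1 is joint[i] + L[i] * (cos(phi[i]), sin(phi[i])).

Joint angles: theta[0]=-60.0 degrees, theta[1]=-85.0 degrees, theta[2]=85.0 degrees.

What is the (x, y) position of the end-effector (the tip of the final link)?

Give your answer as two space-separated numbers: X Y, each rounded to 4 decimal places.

Answer: 1.8383 -8.5635

Derivation:
joint[0] = (0.0000, 0.0000)  (base)
link 0: phi[0] = -60 = -60 deg
  cos(-60 deg) = 0.5000, sin(-60 deg) = -0.8660
  joint[1] = (0.0000, 0.0000) + 3.3 * (0.5000, -0.8660) = (0.0000 + 1.6500, 0.0000 + -2.8579) = (1.6500, -2.8579)
link 1: phi[1] = -60 + -85 = -145 deg
  cos(-145 deg) = -0.8192, sin(-145 deg) = -0.5736
  joint[2] = (1.6500, -2.8579) + 2.7 * (-0.8192, -0.5736) = (1.6500 + -2.2117, -2.8579 + -1.5487) = (-0.5617, -4.4065)
link 2: phi[2] = -60 + -85 + 85 = -60 deg
  cos(-60 deg) = 0.5000, sin(-60 deg) = -0.8660
  joint[3] = (-0.5617, -4.4065) + 4.8 * (0.5000, -0.8660) = (-0.5617 + 2.4000, -4.4065 + -4.1569) = (1.8383, -8.5635)
End effector: (1.8383, -8.5635)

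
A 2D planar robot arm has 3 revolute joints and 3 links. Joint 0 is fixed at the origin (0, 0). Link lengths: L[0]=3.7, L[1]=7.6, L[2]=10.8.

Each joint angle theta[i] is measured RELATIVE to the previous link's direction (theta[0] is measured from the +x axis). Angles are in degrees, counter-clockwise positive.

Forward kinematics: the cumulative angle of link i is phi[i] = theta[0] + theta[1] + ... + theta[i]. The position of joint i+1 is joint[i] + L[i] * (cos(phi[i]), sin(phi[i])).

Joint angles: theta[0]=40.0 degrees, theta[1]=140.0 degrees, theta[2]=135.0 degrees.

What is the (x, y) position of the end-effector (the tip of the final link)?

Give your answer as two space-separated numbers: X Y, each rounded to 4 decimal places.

joint[0] = (0.0000, 0.0000)  (base)
link 0: phi[0] = 40 = 40 deg
  cos(40 deg) = 0.7660, sin(40 deg) = 0.6428
  joint[1] = (0.0000, 0.0000) + 3.7 * (0.7660, 0.6428) = (0.0000 + 2.8344, 0.0000 + 2.3783) = (2.8344, 2.3783)
link 1: phi[1] = 40 + 140 = 180 deg
  cos(180 deg) = -1.0000, sin(180 deg) = 0.0000
  joint[2] = (2.8344, 2.3783) + 7.6 * (-1.0000, 0.0000) = (2.8344 + -7.6000, 2.3783 + 0.0000) = (-4.7656, 2.3783)
link 2: phi[2] = 40 + 140 + 135 = 315 deg
  cos(315 deg) = 0.7071, sin(315 deg) = -0.7071
  joint[3] = (-4.7656, 2.3783) + 10.8 * (0.7071, -0.7071) = (-4.7656 + 7.6368, 2.3783 + -7.6368) = (2.8711, -5.2584)
End effector: (2.8711, -5.2584)

Answer: 2.8711 -5.2584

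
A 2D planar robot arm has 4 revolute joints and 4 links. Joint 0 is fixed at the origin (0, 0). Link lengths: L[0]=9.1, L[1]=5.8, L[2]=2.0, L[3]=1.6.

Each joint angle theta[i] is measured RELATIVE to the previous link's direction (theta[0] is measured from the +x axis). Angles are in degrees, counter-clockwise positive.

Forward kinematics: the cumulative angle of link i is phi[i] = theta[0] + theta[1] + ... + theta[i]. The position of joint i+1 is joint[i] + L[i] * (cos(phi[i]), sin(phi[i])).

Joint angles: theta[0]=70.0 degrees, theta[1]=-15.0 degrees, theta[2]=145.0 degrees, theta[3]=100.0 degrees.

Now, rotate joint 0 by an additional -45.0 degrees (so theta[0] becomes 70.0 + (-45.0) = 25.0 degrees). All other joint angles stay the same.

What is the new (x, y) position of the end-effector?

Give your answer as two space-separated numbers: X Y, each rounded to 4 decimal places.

Answer: 11.7326 4.1527

Derivation:
joint[0] = (0.0000, 0.0000)  (base)
link 0: phi[0] = 25 = 25 deg
  cos(25 deg) = 0.9063, sin(25 deg) = 0.4226
  joint[1] = (0.0000, 0.0000) + 9.1 * (0.9063, 0.4226) = (0.0000 + 8.2474, 0.0000 + 3.8458) = (8.2474, 3.8458)
link 1: phi[1] = 25 + -15 = 10 deg
  cos(10 deg) = 0.9848, sin(10 deg) = 0.1736
  joint[2] = (8.2474, 3.8458) + 5.8 * (0.9848, 0.1736) = (8.2474 + 5.7119, 3.8458 + 1.0072) = (13.9593, 4.8530)
link 2: phi[2] = 25 + -15 + 145 = 155 deg
  cos(155 deg) = -0.9063, sin(155 deg) = 0.4226
  joint[3] = (13.9593, 4.8530) + 2 * (-0.9063, 0.4226) = (13.9593 + -1.8126, 4.8530 + 0.8452) = (12.1467, 5.6982)
link 3: phi[3] = 25 + -15 + 145 + 100 = 255 deg
  cos(255 deg) = -0.2588, sin(255 deg) = -0.9659
  joint[4] = (12.1467, 5.6982) + 1.6 * (-0.2588, -0.9659) = (12.1467 + -0.4141, 5.6982 + -1.5455) = (11.7326, 4.1527)
End effector: (11.7326, 4.1527)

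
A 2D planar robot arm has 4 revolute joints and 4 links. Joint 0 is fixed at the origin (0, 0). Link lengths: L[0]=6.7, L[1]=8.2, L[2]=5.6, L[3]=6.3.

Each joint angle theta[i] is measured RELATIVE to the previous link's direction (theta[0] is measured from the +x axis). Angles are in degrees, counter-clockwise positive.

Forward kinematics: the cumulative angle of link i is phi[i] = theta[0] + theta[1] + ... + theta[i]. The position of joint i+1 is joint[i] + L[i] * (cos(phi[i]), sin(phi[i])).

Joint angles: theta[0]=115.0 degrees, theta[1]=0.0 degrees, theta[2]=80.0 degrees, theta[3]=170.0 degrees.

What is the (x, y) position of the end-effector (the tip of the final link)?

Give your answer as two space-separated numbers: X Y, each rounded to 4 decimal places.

Answer: -5.4302 12.6037

Derivation:
joint[0] = (0.0000, 0.0000)  (base)
link 0: phi[0] = 115 = 115 deg
  cos(115 deg) = -0.4226, sin(115 deg) = 0.9063
  joint[1] = (0.0000, 0.0000) + 6.7 * (-0.4226, 0.9063) = (0.0000 + -2.8315, 0.0000 + 6.0723) = (-2.8315, 6.0723)
link 1: phi[1] = 115 + 0 = 115 deg
  cos(115 deg) = -0.4226, sin(115 deg) = 0.9063
  joint[2] = (-2.8315, 6.0723) + 8.2 * (-0.4226, 0.9063) = (-2.8315 + -3.4655, 6.0723 + 7.4317) = (-6.2970, 13.5040)
link 2: phi[2] = 115 + 0 + 80 = 195 deg
  cos(195 deg) = -0.9659, sin(195 deg) = -0.2588
  joint[3] = (-6.2970, 13.5040) + 5.6 * (-0.9659, -0.2588) = (-6.2970 + -5.4092, 13.5040 + -1.4494) = (-11.7062, 12.0546)
link 3: phi[3] = 115 + 0 + 80 + 170 = 365 deg
  cos(365 deg) = 0.9962, sin(365 deg) = 0.0872
  joint[4] = (-11.7062, 12.0546) + 6.3 * (0.9962, 0.0872) = (-11.7062 + 6.2760, 12.0546 + 0.5491) = (-5.4302, 12.6037)
End effector: (-5.4302, 12.6037)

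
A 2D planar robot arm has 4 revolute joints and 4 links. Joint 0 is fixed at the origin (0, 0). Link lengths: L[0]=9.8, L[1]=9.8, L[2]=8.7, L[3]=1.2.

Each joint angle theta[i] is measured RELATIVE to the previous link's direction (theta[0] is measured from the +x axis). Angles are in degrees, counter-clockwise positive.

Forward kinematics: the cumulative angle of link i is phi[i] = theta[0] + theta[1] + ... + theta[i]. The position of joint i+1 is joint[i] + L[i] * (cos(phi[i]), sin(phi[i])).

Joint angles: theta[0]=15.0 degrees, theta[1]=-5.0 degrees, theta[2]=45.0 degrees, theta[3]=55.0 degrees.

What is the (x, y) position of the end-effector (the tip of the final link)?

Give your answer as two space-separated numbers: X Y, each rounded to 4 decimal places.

joint[0] = (0.0000, 0.0000)  (base)
link 0: phi[0] = 15 = 15 deg
  cos(15 deg) = 0.9659, sin(15 deg) = 0.2588
  joint[1] = (0.0000, 0.0000) + 9.8 * (0.9659, 0.2588) = (0.0000 + 9.4661, 0.0000 + 2.5364) = (9.4661, 2.5364)
link 1: phi[1] = 15 + -5 = 10 deg
  cos(10 deg) = 0.9848, sin(10 deg) = 0.1736
  joint[2] = (9.4661, 2.5364) + 9.8 * (0.9848, 0.1736) = (9.4661 + 9.6511, 2.5364 + 1.7018) = (19.1172, 4.2382)
link 2: phi[2] = 15 + -5 + 45 = 55 deg
  cos(55 deg) = 0.5736, sin(55 deg) = 0.8192
  joint[3] = (19.1172, 4.2382) + 8.7 * (0.5736, 0.8192) = (19.1172 + 4.9901, 4.2382 + 7.1266) = (24.1073, 11.3648)
link 3: phi[3] = 15 + -5 + 45 + 55 = 110 deg
  cos(110 deg) = -0.3420, sin(110 deg) = 0.9397
  joint[4] = (24.1073, 11.3648) + 1.2 * (-0.3420, 0.9397) = (24.1073 + -0.4104, 11.3648 + 1.1276) = (23.6969, 12.4924)
End effector: (23.6969, 12.4924)

Answer: 23.6969 12.4924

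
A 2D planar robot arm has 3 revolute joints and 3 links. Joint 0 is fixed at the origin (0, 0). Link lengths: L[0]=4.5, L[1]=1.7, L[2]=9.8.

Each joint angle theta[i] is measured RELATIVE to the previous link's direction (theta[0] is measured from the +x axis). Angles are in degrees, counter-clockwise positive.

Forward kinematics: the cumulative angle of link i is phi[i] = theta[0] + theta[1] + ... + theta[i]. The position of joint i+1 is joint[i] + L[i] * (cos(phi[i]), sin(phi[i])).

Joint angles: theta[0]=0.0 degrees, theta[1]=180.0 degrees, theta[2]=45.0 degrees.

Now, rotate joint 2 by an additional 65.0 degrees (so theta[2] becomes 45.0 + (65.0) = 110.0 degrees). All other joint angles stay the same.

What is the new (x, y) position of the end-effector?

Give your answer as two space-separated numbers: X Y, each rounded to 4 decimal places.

Answer: 6.1518 -9.2090

Derivation:
joint[0] = (0.0000, 0.0000)  (base)
link 0: phi[0] = 0 = 0 deg
  cos(0 deg) = 1.0000, sin(0 deg) = 0.0000
  joint[1] = (0.0000, 0.0000) + 4.5 * (1.0000, 0.0000) = (0.0000 + 4.5000, 0.0000 + 0.0000) = (4.5000, 0.0000)
link 1: phi[1] = 0 + 180 = 180 deg
  cos(180 deg) = -1.0000, sin(180 deg) = 0.0000
  joint[2] = (4.5000, 0.0000) + 1.7 * (-1.0000, 0.0000) = (4.5000 + -1.7000, 0.0000 + 0.0000) = (2.8000, 0.0000)
link 2: phi[2] = 0 + 180 + 110 = 290 deg
  cos(290 deg) = 0.3420, sin(290 deg) = -0.9397
  joint[3] = (2.8000, 0.0000) + 9.8 * (0.3420, -0.9397) = (2.8000 + 3.3518, 0.0000 + -9.2090) = (6.1518, -9.2090)
End effector: (6.1518, -9.2090)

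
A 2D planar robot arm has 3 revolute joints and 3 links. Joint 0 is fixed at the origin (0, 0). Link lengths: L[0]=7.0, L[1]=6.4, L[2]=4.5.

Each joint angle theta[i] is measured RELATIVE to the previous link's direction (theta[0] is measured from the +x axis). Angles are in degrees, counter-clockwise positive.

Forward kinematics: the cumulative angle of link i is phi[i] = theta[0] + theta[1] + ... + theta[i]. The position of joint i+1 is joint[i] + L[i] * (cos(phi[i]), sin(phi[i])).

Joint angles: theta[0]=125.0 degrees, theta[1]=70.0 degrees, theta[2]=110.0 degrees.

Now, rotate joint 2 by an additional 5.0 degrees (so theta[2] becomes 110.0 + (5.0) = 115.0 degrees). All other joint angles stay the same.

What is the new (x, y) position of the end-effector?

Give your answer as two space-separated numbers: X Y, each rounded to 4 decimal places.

Answer: -7.3044 0.6304

Derivation:
joint[0] = (0.0000, 0.0000)  (base)
link 0: phi[0] = 125 = 125 deg
  cos(125 deg) = -0.5736, sin(125 deg) = 0.8192
  joint[1] = (0.0000, 0.0000) + 7 * (-0.5736, 0.8192) = (0.0000 + -4.0150, 0.0000 + 5.7341) = (-4.0150, 5.7341)
link 1: phi[1] = 125 + 70 = 195 deg
  cos(195 deg) = -0.9659, sin(195 deg) = -0.2588
  joint[2] = (-4.0150, 5.7341) + 6.4 * (-0.9659, -0.2588) = (-4.0150 + -6.1819, 5.7341 + -1.6564) = (-10.1970, 4.0776)
link 2: phi[2] = 125 + 70 + 115 = 310 deg
  cos(310 deg) = 0.6428, sin(310 deg) = -0.7660
  joint[3] = (-10.1970, 4.0776) + 4.5 * (0.6428, -0.7660) = (-10.1970 + 2.8925, 4.0776 + -3.4472) = (-7.3044, 0.6304)
End effector: (-7.3044, 0.6304)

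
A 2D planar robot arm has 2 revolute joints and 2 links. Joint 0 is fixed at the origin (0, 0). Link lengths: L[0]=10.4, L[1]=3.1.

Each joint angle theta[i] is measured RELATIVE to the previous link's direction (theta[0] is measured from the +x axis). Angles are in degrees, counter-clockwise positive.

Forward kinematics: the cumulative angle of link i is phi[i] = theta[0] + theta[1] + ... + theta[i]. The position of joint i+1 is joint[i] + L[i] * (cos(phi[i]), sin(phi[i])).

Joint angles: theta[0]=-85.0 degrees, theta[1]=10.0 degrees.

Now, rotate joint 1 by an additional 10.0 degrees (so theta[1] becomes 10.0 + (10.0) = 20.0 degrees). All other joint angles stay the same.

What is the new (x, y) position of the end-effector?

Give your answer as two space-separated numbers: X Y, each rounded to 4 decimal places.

joint[0] = (0.0000, 0.0000)  (base)
link 0: phi[0] = -85 = -85 deg
  cos(-85 deg) = 0.0872, sin(-85 deg) = -0.9962
  joint[1] = (0.0000, 0.0000) + 10.4 * (0.0872, -0.9962) = (0.0000 + 0.9064, 0.0000 + -10.3604) = (0.9064, -10.3604)
link 1: phi[1] = -85 + 20 = -65 deg
  cos(-65 deg) = 0.4226, sin(-65 deg) = -0.9063
  joint[2] = (0.9064, -10.3604) + 3.1 * (0.4226, -0.9063) = (0.9064 + 1.3101, -10.3604 + -2.8096) = (2.2165, -13.1700)
End effector: (2.2165, -13.1700)

Answer: 2.2165 -13.1700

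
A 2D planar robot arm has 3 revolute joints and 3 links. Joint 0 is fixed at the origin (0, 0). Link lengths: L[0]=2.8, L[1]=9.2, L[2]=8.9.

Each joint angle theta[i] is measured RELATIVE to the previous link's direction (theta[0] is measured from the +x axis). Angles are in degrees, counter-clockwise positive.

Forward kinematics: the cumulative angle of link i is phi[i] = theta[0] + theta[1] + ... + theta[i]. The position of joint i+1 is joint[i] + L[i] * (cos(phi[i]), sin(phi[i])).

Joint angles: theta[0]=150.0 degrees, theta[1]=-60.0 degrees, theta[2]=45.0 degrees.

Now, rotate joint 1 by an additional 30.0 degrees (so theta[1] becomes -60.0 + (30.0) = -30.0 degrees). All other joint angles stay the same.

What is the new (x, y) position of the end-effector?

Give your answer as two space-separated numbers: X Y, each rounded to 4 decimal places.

joint[0] = (0.0000, 0.0000)  (base)
link 0: phi[0] = 150 = 150 deg
  cos(150 deg) = -0.8660, sin(150 deg) = 0.5000
  joint[1] = (0.0000, 0.0000) + 2.8 * (-0.8660, 0.5000) = (0.0000 + -2.4249, 0.0000 + 1.4000) = (-2.4249, 1.4000)
link 1: phi[1] = 150 + -30 = 120 deg
  cos(120 deg) = -0.5000, sin(120 deg) = 0.8660
  joint[2] = (-2.4249, 1.4000) + 9.2 * (-0.5000, 0.8660) = (-2.4249 + -4.6000, 1.4000 + 7.9674) = (-7.0249, 9.3674)
link 2: phi[2] = 150 + -30 + 45 = 165 deg
  cos(165 deg) = -0.9659, sin(165 deg) = 0.2588
  joint[3] = (-7.0249, 9.3674) + 8.9 * (-0.9659, 0.2588) = (-7.0249 + -8.5967, 9.3674 + 2.3035) = (-15.6216, 11.6709)
End effector: (-15.6216, 11.6709)

Answer: -15.6216 11.6709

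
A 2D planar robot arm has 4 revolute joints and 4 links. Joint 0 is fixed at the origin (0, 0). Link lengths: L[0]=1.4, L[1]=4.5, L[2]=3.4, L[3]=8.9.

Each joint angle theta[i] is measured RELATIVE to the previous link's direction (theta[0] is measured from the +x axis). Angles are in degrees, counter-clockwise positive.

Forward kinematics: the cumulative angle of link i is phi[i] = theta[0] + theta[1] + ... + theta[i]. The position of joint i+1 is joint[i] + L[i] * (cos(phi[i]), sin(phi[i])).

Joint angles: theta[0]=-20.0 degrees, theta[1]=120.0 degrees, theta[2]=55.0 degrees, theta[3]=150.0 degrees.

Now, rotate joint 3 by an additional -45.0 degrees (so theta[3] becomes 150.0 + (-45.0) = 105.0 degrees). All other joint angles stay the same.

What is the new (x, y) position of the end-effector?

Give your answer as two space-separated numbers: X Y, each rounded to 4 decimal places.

Answer: -4.0928 -3.3751

Derivation:
joint[0] = (0.0000, 0.0000)  (base)
link 0: phi[0] = -20 = -20 deg
  cos(-20 deg) = 0.9397, sin(-20 deg) = -0.3420
  joint[1] = (0.0000, 0.0000) + 1.4 * (0.9397, -0.3420) = (0.0000 + 1.3156, 0.0000 + -0.4788) = (1.3156, -0.4788)
link 1: phi[1] = -20 + 120 = 100 deg
  cos(100 deg) = -0.1736, sin(100 deg) = 0.9848
  joint[2] = (1.3156, -0.4788) + 4.5 * (-0.1736, 0.9848) = (1.3156 + -0.7814, -0.4788 + 4.4316) = (0.5342, 3.9528)
link 2: phi[2] = -20 + 120 + 55 = 155 deg
  cos(155 deg) = -0.9063, sin(155 deg) = 0.4226
  joint[3] = (0.5342, 3.9528) + 3.4 * (-0.9063, 0.4226) = (0.5342 + -3.0814, 3.9528 + 1.4369) = (-2.5473, 5.3897)
link 3: phi[3] = -20 + 120 + 55 + 105 = 260 deg
  cos(260 deg) = -0.1736, sin(260 deg) = -0.9848
  joint[4] = (-2.5473, 5.3897) + 8.9 * (-0.1736, -0.9848) = (-2.5473 + -1.5455, 5.3897 + -8.7648) = (-4.0928, -3.3751)
End effector: (-4.0928, -3.3751)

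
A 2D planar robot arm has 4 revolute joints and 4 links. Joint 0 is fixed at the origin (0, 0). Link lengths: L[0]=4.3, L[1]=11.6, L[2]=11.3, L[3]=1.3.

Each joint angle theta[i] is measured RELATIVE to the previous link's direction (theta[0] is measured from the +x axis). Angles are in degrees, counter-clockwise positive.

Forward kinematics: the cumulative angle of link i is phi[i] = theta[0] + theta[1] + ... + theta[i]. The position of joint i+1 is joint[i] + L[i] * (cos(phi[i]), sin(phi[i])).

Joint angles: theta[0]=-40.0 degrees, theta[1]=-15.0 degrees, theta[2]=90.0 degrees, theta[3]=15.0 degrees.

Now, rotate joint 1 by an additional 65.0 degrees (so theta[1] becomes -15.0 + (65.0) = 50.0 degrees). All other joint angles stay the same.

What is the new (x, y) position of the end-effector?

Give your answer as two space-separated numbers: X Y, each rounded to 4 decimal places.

Answer: 12.2061 11.5569

Derivation:
joint[0] = (0.0000, 0.0000)  (base)
link 0: phi[0] = -40 = -40 deg
  cos(-40 deg) = 0.7660, sin(-40 deg) = -0.6428
  joint[1] = (0.0000, 0.0000) + 4.3 * (0.7660, -0.6428) = (0.0000 + 3.2940, 0.0000 + -2.7640) = (3.2940, -2.7640)
link 1: phi[1] = -40 + 50 = 10 deg
  cos(10 deg) = 0.9848, sin(10 deg) = 0.1736
  joint[2] = (3.2940, -2.7640) + 11.6 * (0.9848, 0.1736) = (3.2940 + 11.4238, -2.7640 + 2.0143) = (14.7178, -0.7497)
link 2: phi[2] = -40 + 50 + 90 = 100 deg
  cos(100 deg) = -0.1736, sin(100 deg) = 0.9848
  joint[3] = (14.7178, -0.7497) + 11.3 * (-0.1736, 0.9848) = (14.7178 + -1.9622, -0.7497 + 11.1283) = (12.7555, 10.3787)
link 3: phi[3] = -40 + 50 + 90 + 15 = 115 deg
  cos(115 deg) = -0.4226, sin(115 deg) = 0.9063
  joint[4] = (12.7555, 10.3787) + 1.3 * (-0.4226, 0.9063) = (12.7555 + -0.5494, 10.3787 + 1.1782) = (12.2061, 11.5569)
End effector: (12.2061, 11.5569)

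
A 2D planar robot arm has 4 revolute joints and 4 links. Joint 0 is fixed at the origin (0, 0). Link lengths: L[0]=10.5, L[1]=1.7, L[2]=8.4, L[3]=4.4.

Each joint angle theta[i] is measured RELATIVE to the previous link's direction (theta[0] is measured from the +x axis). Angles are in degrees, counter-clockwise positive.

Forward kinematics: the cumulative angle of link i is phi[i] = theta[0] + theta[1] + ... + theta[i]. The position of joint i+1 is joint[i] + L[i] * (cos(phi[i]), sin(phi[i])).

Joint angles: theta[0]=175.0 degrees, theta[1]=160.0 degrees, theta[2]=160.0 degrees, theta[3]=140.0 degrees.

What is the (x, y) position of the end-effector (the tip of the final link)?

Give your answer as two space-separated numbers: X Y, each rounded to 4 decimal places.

Answer: -14.4755 1.7531

Derivation:
joint[0] = (0.0000, 0.0000)  (base)
link 0: phi[0] = 175 = 175 deg
  cos(175 deg) = -0.9962, sin(175 deg) = 0.0872
  joint[1] = (0.0000, 0.0000) + 10.5 * (-0.9962, 0.0872) = (0.0000 + -10.4600, 0.0000 + 0.9151) = (-10.4600, 0.9151)
link 1: phi[1] = 175 + 160 = 335 deg
  cos(335 deg) = 0.9063, sin(335 deg) = -0.4226
  joint[2] = (-10.4600, 0.9151) + 1.7 * (0.9063, -0.4226) = (-10.4600 + 1.5407, 0.9151 + -0.7185) = (-8.9193, 0.1967)
link 2: phi[2] = 175 + 160 + 160 = 495 deg
  cos(495 deg) = -0.7071, sin(495 deg) = 0.7071
  joint[3] = (-8.9193, 0.1967) + 8.4 * (-0.7071, 0.7071) = (-8.9193 + -5.9397, 0.1967 + 5.9397) = (-14.8590, 6.1364)
link 3: phi[3] = 175 + 160 + 160 + 140 = 635 deg
  cos(635 deg) = 0.0872, sin(635 deg) = -0.9962
  joint[4] = (-14.8590, 6.1364) + 4.4 * (0.0872, -0.9962) = (-14.8590 + 0.3835, 6.1364 + -4.3833) = (-14.4755, 1.7531)
End effector: (-14.4755, 1.7531)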